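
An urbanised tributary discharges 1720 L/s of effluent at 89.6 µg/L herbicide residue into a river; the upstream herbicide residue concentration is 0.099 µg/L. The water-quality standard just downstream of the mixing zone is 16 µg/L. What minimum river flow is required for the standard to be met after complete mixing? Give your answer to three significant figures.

7960 L/s

Set C_mix = 16: (Q·0.09900 + 1720·89.60) / (Q + 1720) = 16
→ Q = 1720·(89.60 − 16)/(16 − 0.09900) = 7961 L/s.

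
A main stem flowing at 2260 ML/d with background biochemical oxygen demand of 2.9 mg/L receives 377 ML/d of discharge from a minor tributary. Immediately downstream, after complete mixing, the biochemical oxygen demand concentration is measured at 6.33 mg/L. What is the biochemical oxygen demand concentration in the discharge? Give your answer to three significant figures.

26.9 mg/L

Mass balance: 2260·2.900 + 377.0·Cₑ = 2637·6.330
→ Cₑ = (2637·6.330 − 2260·2.900) / 377.0 = 26.89 mg/L.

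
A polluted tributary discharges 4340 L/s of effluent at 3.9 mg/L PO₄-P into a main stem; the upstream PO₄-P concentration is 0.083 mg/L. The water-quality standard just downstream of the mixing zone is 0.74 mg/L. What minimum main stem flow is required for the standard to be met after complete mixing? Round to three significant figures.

Set C_mix = 0.74: (Q·0.08300 + 4340·3.900) / (Q + 4340) = 0.74
→ Q = 4340·(3.900 − 0.74)/(0.74 − 0.08300) = 20870 L/s.

20900 L/s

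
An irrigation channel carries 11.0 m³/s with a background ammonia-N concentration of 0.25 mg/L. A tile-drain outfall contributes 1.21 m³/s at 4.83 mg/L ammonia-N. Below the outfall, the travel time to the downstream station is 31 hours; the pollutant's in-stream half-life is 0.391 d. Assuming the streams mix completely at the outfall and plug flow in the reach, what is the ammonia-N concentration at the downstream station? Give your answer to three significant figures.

0.0713 mg/L

Mixed concentration C = ΣQC/ΣQ = (11.00·0.2500 + 1.210·4.830) / 12.21 = 8.594/12.21 = 0.7039 mg/L.
Half-life 0.391 d → k = ln 2 / 0.391 = 1.773 d⁻¹.
Decay over the reach: 0.7039·exp(−kt) = 0.7039·0.1013 = 0.07129 mg/L.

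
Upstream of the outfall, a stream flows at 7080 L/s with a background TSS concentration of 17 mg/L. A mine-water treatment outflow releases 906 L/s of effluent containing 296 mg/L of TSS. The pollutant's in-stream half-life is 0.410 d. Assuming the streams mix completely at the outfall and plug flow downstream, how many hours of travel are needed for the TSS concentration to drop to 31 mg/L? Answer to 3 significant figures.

Conservation of mass: C = (7080·17.00 + 906.0·296.0) / 7986 = 388500/7986 = 48.65 mg/L.
Half-life 0.410 d → k = ln 2 / 0.410 = 1.691 d⁻¹.
48.65·exp(−k·t) = 31 → t = ln(48.65/31)/k = 23030 s = 6.398 h.

6.40 h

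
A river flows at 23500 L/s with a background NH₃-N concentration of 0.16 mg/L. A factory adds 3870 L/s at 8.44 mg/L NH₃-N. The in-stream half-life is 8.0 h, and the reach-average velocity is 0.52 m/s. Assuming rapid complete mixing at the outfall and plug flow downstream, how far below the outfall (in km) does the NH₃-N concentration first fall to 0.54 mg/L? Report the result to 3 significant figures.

19.5 km

After mixing, C = (23500·0.1600 + 3870·8.440) / 27370 = 36420/27370 = 1.331 mg/L.
Half-life 8.0 h → k = ln 2 / 8.0 = 0.08664 h⁻¹ = 2.079 d⁻¹.
Set 1.331·exp(−k·t) = 0.54 → t = ln(1.331/0.54)/k = 37470 s = 10.41 h.
Distance = v·t = 0.52·37470 = 19490 m = 19.49 km.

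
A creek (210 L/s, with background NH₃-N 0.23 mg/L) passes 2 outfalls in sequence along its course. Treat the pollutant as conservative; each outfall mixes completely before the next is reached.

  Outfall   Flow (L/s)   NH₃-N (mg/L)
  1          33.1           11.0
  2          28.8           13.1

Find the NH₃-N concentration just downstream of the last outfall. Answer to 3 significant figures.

Below outfall 1: Q → 243.1 L/s, C = (210.0·0.2300 + 33.10·11.00)/243.1 = 1.696 mg/L.
Below outfall 2: Q → 271.9 L/s, C = (243.1·1.696 + 28.80·13.10)/271.9 = 2.904 mg/L.

2.90 mg/L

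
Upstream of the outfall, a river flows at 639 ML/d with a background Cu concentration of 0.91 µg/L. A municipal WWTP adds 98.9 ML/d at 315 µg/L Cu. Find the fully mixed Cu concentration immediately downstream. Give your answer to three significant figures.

Mixed concentration C = ΣQC/ΣQ = (639.0·0.9100 + 98.90·315.0) / 737.9 = 31730/737.9 = 43.01 µg/L.

43.0 µg/L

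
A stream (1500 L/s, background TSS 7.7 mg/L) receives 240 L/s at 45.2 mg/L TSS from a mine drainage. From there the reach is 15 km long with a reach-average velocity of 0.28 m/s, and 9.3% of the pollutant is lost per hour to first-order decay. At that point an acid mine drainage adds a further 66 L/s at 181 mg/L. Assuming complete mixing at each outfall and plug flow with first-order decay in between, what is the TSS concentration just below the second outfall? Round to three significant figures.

9.52 mg/L

Flow-weighted average: C = (1500·7.700 + 240.0·45.20) / 1740 = 22400/1740 = 12.87 mg/L; combined flow 1740 L/s.
Travel time t = 15·1000 / 0.28 = 53570 s = 14.88 h.
9.3%/h lost → k = −ln(1 − 0.093) = 0.09761 h⁻¹.
Applying C = C₀e^(−kt): 12.87 × 0.2340 = 3.012 mg/L.
At the second outfall, C = (1740·3.012 + 66.00·181.0) / (1740 + 66.00) = 9.516 mg/L.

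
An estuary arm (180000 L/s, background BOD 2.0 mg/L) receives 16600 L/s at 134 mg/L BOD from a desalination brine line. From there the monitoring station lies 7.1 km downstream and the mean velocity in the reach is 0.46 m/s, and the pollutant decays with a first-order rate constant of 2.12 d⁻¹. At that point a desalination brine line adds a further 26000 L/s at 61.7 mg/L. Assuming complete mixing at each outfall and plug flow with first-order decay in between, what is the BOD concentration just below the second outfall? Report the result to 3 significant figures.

15.2 mg/L

Mass balance: C = (180000·2.000 + 16600·134.0) / 196600 = 2584000/196600 = 13.15 mg/L; combined flow 196600 L/s.
Travel time t = 7.1·1000 / 0.46 = 15430 s = 4.287 h.
After decay, C = 13.15 × e^(−kt) = 13.15 × 0.6847 = 9.001 mg/L.
Second outfall: C = (196600·9.001 + 26000·61.70)/222600 = 15.16 mg/L.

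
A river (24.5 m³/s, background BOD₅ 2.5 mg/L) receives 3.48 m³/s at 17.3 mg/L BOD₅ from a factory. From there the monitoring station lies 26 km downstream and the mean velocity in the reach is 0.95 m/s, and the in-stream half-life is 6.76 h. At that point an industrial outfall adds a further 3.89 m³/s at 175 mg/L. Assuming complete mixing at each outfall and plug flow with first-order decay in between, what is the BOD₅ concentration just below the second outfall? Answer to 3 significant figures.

23.1 mg/L

Mass balance: C = (24.50·2.500 + 3.480·17.30) / 27.98 = 121.5/27.98 = 4.341 mg/L; combined flow 27.98 m³/s.
Travel time t = 26·1000 / 0.95 = 27370 s = 7.602 h.
Half-life 6.76 h → k = ln 2 / 6.76 = 0.1025 h⁻¹ = 2.461 d⁻¹.
Applying C = C₀e^(−kt): 4.341 × 0.4586 = 1.991 mg/L.
At the second outfall, C = (27.98·1.991 + 3.890·175.0) / (27.98 + 3.890) = 23.11 mg/L.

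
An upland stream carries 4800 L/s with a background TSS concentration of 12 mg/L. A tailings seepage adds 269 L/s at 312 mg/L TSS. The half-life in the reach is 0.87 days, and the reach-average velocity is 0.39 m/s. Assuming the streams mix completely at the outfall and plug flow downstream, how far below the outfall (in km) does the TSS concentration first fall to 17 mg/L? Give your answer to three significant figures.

21.0 km

Conservation of mass: C = (4800·12.00 + 269.0·312.0) / 5069 = 141500/5069 = 27.92 mg/L.
Half-life 0.87 d → k = ln 2 / 0.87 = 0.7967 d⁻¹.
Set 27.92·exp(−k·t) = 17 → t = ln(27.92/17)/k = 53800 s = 14.95 h.
Distance = v·t = 0.39·53800 = 20980 m = 20.98 km.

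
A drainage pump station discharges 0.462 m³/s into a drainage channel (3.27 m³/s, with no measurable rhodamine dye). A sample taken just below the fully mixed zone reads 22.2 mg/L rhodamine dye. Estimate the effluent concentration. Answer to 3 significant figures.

179 mg/L

Mass balance: 3.270·0 + 0.4620·Cₑ = 3.732·22.20
→ Cₑ = (3.732·22.20 − 3.270·0) / 0.4620 = 179.3 mg/L.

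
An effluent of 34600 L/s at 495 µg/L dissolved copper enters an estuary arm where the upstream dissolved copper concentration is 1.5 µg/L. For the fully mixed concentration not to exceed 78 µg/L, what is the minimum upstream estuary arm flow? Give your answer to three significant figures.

Set C_mix = 78: (Q·1.500 + 34600·495.0) / (Q + 34600) = 78
→ Q = 34600·(495.0 − 78)/(78 − 1.500) = 188600 L/s.

189000 L/s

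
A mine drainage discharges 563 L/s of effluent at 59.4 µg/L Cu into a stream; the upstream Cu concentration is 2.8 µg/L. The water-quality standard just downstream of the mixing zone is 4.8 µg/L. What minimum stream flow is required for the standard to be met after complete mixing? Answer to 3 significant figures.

15400 L/s

Set C_mix = 4.8: (Q·2.800 + 563.0·59.40) / (Q + 563.0) = 4.8
→ Q = 563.0·(59.40 − 4.8)/(4.8 − 2.800) = 15370 L/s.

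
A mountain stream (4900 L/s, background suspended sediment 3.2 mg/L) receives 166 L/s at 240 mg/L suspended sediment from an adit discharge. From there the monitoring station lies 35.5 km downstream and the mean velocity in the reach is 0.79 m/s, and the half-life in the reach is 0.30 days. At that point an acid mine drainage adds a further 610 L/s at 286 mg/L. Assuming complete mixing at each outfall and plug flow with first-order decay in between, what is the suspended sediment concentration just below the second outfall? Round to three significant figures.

33.7 mg/L

Flow-weighted average: C = (4900·3.200 + 166.0·240.0) / 5066 = 55520/5066 = 10.96 mg/L; combined flow 5066 L/s.
Travel time t = 35.5·1000 / 0.79 = 44940 s = 12.48 h.
Half-life 0.30 d → k = ln 2 / 0.30 = 2.310 d⁻¹.
Decay over the reach: 10.96·exp(−kt) = 10.96·0.3007 = 3.295 mg/L.
At the second outfall, C = (5066·3.295 + 610.0·286.0) / (5066 + 610.0) = 33.68 mg/L.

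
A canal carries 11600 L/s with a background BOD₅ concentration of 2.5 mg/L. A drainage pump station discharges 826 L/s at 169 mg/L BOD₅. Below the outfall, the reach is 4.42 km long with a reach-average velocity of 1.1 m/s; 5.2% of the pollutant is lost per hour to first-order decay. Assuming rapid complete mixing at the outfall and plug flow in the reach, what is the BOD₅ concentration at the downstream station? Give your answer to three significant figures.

Mass balance: C = (11600·2.500 + 826.0·169.0) / 12430 = 168600/12430 = 13.57 mg/L.
Travel time t = 4.42·1000 / 1.1 = 4018 s = 1.116 h.
5.2%/h lost → k = −ln(1 − 0.052) = 0.05340 h⁻¹.
Applying C = C₀e^(−kt): 13.57 × 0.9421 = 12.78 mg/L.

12.8 mg/L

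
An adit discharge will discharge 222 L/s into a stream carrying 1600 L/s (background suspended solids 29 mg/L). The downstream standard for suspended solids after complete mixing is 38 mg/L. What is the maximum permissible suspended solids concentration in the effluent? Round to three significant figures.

At the limit, (Qr·Cr + Qe·Cₑ)/(Qr + Qe) = 38:
Cₑ = (1822·38 − 1600·29.00) / 222.0 = 102.9 mg/L.

103 mg/L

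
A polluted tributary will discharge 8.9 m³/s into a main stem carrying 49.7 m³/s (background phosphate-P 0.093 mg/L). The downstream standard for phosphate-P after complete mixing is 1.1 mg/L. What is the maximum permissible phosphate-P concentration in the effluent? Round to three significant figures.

At the limit, (Qr·Cr + Qe·Cₑ)/(Qr + Qe) = 1.1:
Cₑ = (58.60·1.1 − 49.70·0.09300) / 8.900 = 6.723 mg/L.

6.72 mg/L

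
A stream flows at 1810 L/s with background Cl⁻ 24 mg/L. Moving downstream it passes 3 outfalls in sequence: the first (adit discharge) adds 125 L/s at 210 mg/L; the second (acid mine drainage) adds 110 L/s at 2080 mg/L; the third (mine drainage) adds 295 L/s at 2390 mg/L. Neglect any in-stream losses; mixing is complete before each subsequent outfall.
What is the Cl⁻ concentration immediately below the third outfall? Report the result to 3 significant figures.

Below outfall 1: Q → 1935 L/s, C = (1810·24.00 + 125.0·210.0)/1935 = 36.02 mg/L.
Below outfall 2: Q → 2045 L/s, C = (1935·36.02 + 110.0·2080)/2045 = 146.0 mg/L.
Below outfall 3: Q → 2340 L/s, C = (2045·146.0 + 295.0·2390)/2340 = 428.9 mg/L.

429 mg/L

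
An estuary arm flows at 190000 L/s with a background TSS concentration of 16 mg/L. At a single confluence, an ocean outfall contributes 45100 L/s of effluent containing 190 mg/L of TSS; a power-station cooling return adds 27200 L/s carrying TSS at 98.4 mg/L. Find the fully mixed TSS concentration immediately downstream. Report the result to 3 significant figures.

Mass balance: C = (190000·16.00 + 45100·190.0 + 27200·98.40) / 262300 = 14290000/262300 = 54.46 mg/L.

54.5 mg/L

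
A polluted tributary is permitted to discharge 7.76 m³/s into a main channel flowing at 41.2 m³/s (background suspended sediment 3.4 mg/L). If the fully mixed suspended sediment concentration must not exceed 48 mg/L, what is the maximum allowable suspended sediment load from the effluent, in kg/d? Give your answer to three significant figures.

Mass balance at the limit: 41.20·3.400 + 7.760·Cₑ = 48.96·48 → Cₑ = 284.8 mg/L.
Load = 7.760 m³/s × 284.8 g/m³ × 86 400 s/d = 190900 kg/d.

191000 kg/d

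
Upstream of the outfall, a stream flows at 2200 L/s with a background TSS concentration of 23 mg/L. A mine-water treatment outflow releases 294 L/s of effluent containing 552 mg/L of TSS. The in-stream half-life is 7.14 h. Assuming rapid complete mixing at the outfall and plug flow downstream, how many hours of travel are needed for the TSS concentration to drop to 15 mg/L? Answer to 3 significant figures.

17.9 h

Mixed concentration C = ΣQC/ΣQ = (2200·23.00 + 294.0·552.0) / 2494 = 212900/2494 = 85.36 mg/L.
Half-life 7.14 h → k = ln 2 / 7.14 = 0.09708 h⁻¹ = 2.330 d⁻¹.
85.36·exp(−k·t) = 15 → t = ln(85.36/15)/k = 64480 s = 17.91 h.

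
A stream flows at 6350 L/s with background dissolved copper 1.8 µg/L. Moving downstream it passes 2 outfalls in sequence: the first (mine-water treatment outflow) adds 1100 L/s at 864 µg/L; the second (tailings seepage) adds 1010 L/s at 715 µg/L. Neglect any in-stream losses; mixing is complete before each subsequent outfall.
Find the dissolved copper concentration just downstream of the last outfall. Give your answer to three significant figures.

Outfall 1: combined Q = 7450 L/s; C = (6350·1.800 + 1100·864.0)/7450 = 129.1 µg/L.
Outfall 2: combined Q = 8460 L/s; C = (7450·129.1 + 1010·715.0)/8460 = 199.1 µg/L.

199 µg/L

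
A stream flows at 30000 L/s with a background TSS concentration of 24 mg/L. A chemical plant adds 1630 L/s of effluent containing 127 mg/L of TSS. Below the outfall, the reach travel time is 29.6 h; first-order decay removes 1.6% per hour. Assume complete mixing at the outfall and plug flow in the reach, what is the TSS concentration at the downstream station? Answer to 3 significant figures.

Conservation of mass: C = (30000·24.00 + 1630·127.0) / 31630 = 927000/31630 = 29.31 mg/L.
1.6%/h lost → k = −ln(1 − 0.016) = 0.01613 h⁻¹.
Applying C = C₀e^(−kt): 29.31 × 0.6204 = 18.18 mg/L.

18.2 mg/L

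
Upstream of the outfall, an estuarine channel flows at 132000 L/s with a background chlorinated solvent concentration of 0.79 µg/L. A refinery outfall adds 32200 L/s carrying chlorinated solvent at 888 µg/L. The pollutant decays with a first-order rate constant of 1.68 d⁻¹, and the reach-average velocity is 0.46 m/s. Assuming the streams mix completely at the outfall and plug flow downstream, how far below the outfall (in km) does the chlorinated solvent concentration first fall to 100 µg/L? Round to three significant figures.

13.2 km

Conservation of mass: C = (132000·0.7900 + 32200·888.0) / 164200 = 28700000/164200 = 174.8 µg/L.
Set 174.8·exp(−k·t) = 100 → t = ln(174.8/100)/k = 28710 s = 7.976 h.
Distance = v·t = 0.46·28710 = 13210 m = 13.21 km.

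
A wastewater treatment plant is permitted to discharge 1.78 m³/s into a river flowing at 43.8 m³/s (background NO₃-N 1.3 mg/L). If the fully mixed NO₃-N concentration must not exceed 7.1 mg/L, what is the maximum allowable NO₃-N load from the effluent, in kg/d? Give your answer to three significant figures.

Mass balance at the limit: 43.80·1.300 + 1.780·Cₑ = 45.58·7.1 → Cₑ = 149.8 mg/L.
Load = 1.780 m³/s × 149.8 g/m³ × 86 400 s/d = 23040 kg/d.

23000 kg/d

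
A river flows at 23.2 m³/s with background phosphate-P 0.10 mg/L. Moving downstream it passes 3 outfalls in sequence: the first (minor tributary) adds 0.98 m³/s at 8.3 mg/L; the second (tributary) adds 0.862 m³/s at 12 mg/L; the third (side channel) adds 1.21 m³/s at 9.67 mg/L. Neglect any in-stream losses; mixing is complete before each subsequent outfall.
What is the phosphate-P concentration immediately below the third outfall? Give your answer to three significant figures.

Below outfall 1: Q → 24.18 m³/s, C = (23.20·0.1000 + 0.9800·8.300)/24.18 = 0.4323 mg/L.
Below outfall 2: Q → 25.04 m³/s, C = (24.18·0.4323 + 0.8620·12.00)/25.04 = 0.8305 mg/L.
Below outfall 3: Q → 26.25 m³/s, C = (25.04·0.8305 + 1.210·9.670)/26.25 = 1.238 mg/L.

1.24 mg/L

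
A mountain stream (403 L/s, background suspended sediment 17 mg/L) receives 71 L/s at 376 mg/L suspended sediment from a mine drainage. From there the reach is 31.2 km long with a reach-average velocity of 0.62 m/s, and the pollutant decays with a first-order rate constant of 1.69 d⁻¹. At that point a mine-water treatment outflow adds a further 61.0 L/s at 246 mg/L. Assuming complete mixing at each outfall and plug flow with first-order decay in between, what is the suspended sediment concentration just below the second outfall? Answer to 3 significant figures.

51.5 mg/L

Flow-weighted average: C = (403.0·17.00 + 71.00·376.0) / 474.0 = 33550/474.0 = 70.77 mg/L; combined flow 474.0 L/s.
Travel time t = 31.2·1000 / 0.62 = 50320 s = 13.98 h.
First-order decay: C = 70.77·exp(−k·t) = 70.77·0.3737 = 26.45 mg/L.
At the second outfall, C = (474.0·26.45 + 61.00·246.0) / (474.0 + 61.00) = 51.48 mg/L.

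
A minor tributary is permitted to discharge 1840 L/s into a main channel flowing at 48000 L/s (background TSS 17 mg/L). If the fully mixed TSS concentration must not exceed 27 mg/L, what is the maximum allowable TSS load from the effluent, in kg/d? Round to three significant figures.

Mass balance at the limit: 48000·17.00 + 1840·Cₑ = 49840·27 → Cₑ = 287.9 mg/L.
1840 L/s = 1.840 m³/s. Load = 1.840 m³/s × 287.9 g/m³ × 86 400 s/d = 45760 kg/d.

45800 kg/d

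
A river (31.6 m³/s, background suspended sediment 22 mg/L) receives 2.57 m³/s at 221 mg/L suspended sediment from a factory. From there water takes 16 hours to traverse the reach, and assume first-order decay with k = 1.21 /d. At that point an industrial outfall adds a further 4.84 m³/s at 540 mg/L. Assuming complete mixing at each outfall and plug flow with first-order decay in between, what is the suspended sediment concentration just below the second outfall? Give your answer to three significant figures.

Flow-weighted average: C = (31.60·22.00 + 2.570·221.0) / 34.17 = 1263/34.17 = 36.97 mg/L; combined flow 34.17 m³/s.
After decay, C = 36.97 × e^(−kt) = 36.97 × 0.4463 = 16.50 mg/L.
At the second outfall, C = (34.17·16.50 + 4.840·540.0) / (34.17 + 4.840) = 81.45 mg/L.

81.5 mg/L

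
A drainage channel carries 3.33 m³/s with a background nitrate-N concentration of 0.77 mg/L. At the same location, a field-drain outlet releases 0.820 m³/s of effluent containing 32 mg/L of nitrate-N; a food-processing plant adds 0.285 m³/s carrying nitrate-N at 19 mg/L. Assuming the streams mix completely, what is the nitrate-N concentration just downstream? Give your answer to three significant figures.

7.72 mg/L

Mixed concentration C = ΣQC/ΣQ = (3.330·0.7700 + 0.8200·32.00 + 0.2850·19.00) / 4.435 = 34.22/4.435 = 7.716 mg/L.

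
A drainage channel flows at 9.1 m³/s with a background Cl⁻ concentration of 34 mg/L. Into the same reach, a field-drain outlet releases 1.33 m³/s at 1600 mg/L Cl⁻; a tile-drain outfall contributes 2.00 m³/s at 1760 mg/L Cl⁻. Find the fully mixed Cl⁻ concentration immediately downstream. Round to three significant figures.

Flow-weighted average: C = (9.100·34.00 + 1.330·1600 + 2.000·1760) / 12.43 = 5957/12.43 = 479.3 mg/L.

479 mg/L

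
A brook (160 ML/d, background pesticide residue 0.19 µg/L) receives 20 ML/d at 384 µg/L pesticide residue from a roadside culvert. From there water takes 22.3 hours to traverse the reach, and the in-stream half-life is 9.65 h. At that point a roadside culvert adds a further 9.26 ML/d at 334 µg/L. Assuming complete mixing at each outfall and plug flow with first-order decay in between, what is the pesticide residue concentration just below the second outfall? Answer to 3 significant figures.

24.6 µg/L

Conservation of mass: C = (160.0·0.1900 + 20.00·384.0) / 180.0 = 7710/180.0 = 42.84 µg/L; combined flow 180.0 ML/d.
Half-life 9.65 h → k = ln 2 / 9.65 = 0.07183 h⁻¹ = 1.724 d⁻¹.
First-order decay: C = 42.84·exp(−k·t) = 42.84·0.2015 = 8.633 µg/L.
Second outfall: C = (180.0·8.633 + 9.260·334.0)/189.3 = 24.55 µg/L.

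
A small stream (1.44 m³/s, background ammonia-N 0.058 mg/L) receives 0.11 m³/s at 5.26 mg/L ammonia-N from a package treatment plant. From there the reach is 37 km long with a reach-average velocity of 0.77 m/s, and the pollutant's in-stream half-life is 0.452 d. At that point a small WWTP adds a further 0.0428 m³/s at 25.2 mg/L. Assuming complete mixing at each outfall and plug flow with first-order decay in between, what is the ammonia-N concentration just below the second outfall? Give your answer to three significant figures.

Flow-weighted average: C = (1.440·0.05800 + 0.1100·5.260) / 1.550 = 0.6621/1.550 = 0.4272 mg/L; combined flow 1.550 m³/s.
Travel time t = 37·1000 / 0.77 = 48050 s = 13.35 h.
Half-life 0.452 d → k = ln 2 / 0.452 = 1.534 d⁻¹.
Applying C = C₀e^(−kt): 0.4272 × 0.4262 = 0.1821 mg/L.
At the second outfall, C = (1.550·0.1821 + 0.04280·25.20) / (1.550 + 0.04280) = 0.8543 mg/L.

0.854 mg/L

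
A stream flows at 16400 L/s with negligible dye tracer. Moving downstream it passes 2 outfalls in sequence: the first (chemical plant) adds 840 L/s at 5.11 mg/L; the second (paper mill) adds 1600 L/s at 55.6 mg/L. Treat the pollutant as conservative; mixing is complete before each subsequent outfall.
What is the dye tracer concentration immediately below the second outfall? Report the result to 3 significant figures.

4.95 mg/L

Outfall 1: combined Q = 17240 L/s; C = (16400·0 + 840.0·5.110)/17240 = 0.2490 mg/L.
Outfall 2: combined Q = 18840 L/s; C = (17240·0.2490 + 1600·55.60)/18840 = 4.950 mg/L.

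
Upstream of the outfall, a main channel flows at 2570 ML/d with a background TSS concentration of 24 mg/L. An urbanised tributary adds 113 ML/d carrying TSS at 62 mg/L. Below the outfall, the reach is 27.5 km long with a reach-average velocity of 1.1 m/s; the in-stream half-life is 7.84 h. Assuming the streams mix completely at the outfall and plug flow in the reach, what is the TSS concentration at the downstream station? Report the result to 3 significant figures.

Flow-weighted average: C = (2570·24.00 + 113.0·62.00) / 2683 = 68690/2683 = 25.60 mg/L.
Travel time t = 27.5·1000 / 1.1 = 25000 s = 6.944 h.
Half-life 7.84 h → k = ln 2 / 7.84 = 0.08841 h⁻¹ = 2.122 d⁻¹.
Decay over the reach: 25.60·exp(−kt) = 25.60·0.5412 = 13.85 mg/L.

13.9 mg/L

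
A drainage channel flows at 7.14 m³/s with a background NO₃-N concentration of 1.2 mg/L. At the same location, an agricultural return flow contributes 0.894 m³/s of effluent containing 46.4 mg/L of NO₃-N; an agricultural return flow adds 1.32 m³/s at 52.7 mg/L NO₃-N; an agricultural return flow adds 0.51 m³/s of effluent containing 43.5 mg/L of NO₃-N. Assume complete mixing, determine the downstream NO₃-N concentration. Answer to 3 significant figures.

14.4 mg/L

Mass balance: C = (7.140·1.200 + 0.8940·46.40 + 1.320·52.70 + 0.5100·43.50) / 9.864 = 141.8/9.864 = 14.38 mg/L.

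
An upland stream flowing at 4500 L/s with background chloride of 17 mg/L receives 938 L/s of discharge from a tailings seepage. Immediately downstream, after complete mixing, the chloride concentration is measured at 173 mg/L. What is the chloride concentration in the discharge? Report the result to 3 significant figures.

921 mg/L

Mass balance: 4500·17.00 + 938.0·Cₑ = 5438·173.0
→ Cₑ = (5438·173.0 − 4500·17.00) / 938.0 = 921.4 mg/L.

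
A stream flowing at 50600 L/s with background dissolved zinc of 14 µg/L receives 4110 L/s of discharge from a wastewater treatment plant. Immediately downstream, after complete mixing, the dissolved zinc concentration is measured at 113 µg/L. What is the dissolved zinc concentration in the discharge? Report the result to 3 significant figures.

1330 µg/L

Mass balance: 50600·14.00 + 4110·Cₑ = 54710·113.0
→ Cₑ = (54710·113.0 − 50600·14.00) / 4110 = 1332 µg/L.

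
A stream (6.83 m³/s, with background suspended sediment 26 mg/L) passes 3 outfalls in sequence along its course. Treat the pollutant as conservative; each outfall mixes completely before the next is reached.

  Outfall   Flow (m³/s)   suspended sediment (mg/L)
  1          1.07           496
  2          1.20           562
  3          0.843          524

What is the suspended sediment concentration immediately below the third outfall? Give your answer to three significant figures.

After outfall 1: Q = 6.830 + 1.070 = 7.900 m³/s; C = (6.830·26.00 + 1.070·496.0)/7.900 = 89.66 mg/L.
After outfall 2: Q = 7.900 + 1.200 = 9.100 m³/s; C = (7.900·89.66 + 1.200·562.0)/9.100 = 151.9 mg/L.
After outfall 3: Q = 9.100 + 0.8430 = 9.943 m³/s; C = (9.100·151.9 + 0.8430·524.0)/9.943 = 183.5 mg/L.

183 mg/L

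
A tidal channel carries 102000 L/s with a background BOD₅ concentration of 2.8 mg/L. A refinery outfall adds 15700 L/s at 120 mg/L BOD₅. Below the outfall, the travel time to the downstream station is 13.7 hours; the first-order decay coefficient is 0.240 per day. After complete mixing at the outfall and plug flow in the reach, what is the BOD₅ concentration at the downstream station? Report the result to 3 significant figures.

16.1 mg/L

Mass balance: C = (102000·2.800 + 15700·120.0) / 117700 = 2170000/117700 = 18.43 mg/L.
First-order decay: C = 18.43·exp(−k·t) = 18.43·0.8720 = 16.07 mg/L.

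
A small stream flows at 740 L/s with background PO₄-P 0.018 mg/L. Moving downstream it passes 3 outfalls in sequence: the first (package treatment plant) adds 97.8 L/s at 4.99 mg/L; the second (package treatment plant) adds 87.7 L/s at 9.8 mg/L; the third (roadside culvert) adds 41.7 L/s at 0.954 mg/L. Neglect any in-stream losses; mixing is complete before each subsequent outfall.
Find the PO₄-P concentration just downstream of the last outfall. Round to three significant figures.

1.45 mg/L

After outfall 1: Q = 740.0 + 97.80 = 837.8 L/s; C = (740.0·0.01800 + 97.80·4.990)/837.8 = 0.5984 mg/L.
After outfall 2: Q = 837.8 + 87.70 = 925.5 L/s; C = (837.8·0.5984 + 87.70·9.800)/925.5 = 1.470 mg/L.
After outfall 3: Q = 925.5 + 41.70 = 967.2 L/s; C = (925.5·1.470 + 41.70·0.9540)/967.2 = 1.448 mg/L.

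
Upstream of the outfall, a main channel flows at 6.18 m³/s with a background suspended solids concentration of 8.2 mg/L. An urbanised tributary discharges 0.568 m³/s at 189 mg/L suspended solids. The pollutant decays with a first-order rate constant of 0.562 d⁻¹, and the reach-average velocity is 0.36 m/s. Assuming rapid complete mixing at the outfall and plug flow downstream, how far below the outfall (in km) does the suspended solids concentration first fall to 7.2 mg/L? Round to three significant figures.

65.3 km

Mass balance: C = (6.180·8.200 + 0.5680·189.0) / 6.748 = 158.0/6.748 = 23.42 mg/L.
Set 23.42·exp(−k·t) = 7.2 → t = ln(23.42/7.2)/k = 181300 s = 50.37 h.
Distance = v·t = 0.36·181300 = 65280 m = 65.28 km.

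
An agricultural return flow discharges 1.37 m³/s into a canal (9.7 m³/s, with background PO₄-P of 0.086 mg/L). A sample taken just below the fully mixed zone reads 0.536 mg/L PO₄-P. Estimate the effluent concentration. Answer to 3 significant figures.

Mass balance: 9.700·0.08600 + 1.370·Cₑ = 11.07·0.5360
→ Cₑ = (11.07·0.5360 − 9.700·0.08600) / 1.370 = 3.722 mg/L.

3.72 mg/L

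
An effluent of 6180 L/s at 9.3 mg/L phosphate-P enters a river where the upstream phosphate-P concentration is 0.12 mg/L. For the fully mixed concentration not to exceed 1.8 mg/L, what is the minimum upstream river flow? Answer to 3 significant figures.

Set C_mix = 1.8: (Q·0.1200 + 6180·9.300) / (Q + 6180) = 1.8
→ Q = 6180·(9.300 − 1.8)/(1.8 − 0.1200) = 27590 L/s.

27600 L/s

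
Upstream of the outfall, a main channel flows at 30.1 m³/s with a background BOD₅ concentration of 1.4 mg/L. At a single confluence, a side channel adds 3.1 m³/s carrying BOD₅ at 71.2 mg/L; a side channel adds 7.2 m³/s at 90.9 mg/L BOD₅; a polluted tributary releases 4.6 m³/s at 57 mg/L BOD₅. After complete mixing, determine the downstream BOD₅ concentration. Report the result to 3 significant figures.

After mixing, C = (30.10·1.400 + 3.100·71.20 + 7.200·90.90 + 4.600·57.00) / 45.00 = 1180/45.00 = 26.21 mg/L.

26.2 mg/L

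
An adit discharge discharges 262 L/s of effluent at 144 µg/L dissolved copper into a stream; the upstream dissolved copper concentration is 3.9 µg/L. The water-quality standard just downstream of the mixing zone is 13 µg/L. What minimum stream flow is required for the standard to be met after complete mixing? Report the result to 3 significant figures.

3770 L/s

Set C_mix = 13: (Q·3.900 + 262.0·144.0) / (Q + 262.0) = 13
→ Q = 262.0·(144.0 − 13)/(13 − 3.900) = 3772 L/s.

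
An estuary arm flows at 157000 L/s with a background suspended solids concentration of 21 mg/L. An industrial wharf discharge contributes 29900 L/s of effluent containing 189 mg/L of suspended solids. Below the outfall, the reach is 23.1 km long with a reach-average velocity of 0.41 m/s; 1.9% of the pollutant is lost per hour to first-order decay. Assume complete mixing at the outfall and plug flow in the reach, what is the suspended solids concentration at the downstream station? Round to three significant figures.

35.5 mg/L

After mixing, C = (157000·21.00 + 29900·189.0) / 186900 = 8948000/186900 = 47.88 mg/L.
Travel time t = 23.1·1000 / 0.41 = 56340 s = 15.65 h.
1.9%/h lost → k = −ln(1 − 0.019) = 0.01918 h⁻¹.
First-order decay: C = 47.88·exp(−k·t) = 47.88·0.7407 = 35.46 mg/L.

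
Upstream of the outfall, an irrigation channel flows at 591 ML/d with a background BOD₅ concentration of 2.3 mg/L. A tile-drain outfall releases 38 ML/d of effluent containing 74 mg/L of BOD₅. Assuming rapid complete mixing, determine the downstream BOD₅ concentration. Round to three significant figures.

After mixing, C = (591.0·2.300 + 38.00·74.00) / 629.0 = 4171/629.0 = 6.632 mg/L.

6.63 mg/L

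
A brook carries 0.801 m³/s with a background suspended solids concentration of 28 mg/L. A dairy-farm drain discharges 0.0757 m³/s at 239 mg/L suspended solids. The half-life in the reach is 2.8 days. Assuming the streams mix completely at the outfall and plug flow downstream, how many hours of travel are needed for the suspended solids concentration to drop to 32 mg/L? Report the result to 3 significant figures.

35.6 h

Mixed concentration C = ΣQC/ΣQ = (0.8010·28.00 + 0.07570·239.0) / 0.8767 = 40.52/0.8767 = 46.22 mg/L.
Half-life 2.8 d → k = ln 2 / 2.8 = 0.2476 d⁻¹.
46.22·exp(−k·t) = 32 → t = ln(46.22/32)/k = 128300 s = 35.64 h.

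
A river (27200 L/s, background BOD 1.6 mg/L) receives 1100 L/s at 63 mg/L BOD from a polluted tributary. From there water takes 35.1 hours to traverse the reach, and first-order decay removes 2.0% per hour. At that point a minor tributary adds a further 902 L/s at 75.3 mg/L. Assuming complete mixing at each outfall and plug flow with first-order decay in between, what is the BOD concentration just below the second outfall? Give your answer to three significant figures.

4.23 mg/L

Mixed concentration C = ΣQC/ΣQ = (27200·1.600 + 1100·63.00) / 28300 = 112800/28300 = 3.987 mg/L; combined flow 28300 L/s.
2.0%/h lost → k = −ln(1 − 0.02) = 0.02020 h⁻¹.
Decay over the reach: 3.987·exp(−kt) = 3.987·0.4921 = 1.962 mg/L.
Second outfall: C = (28300·1.962 + 902.0·75.30)/29200 = 4.227 mg/L.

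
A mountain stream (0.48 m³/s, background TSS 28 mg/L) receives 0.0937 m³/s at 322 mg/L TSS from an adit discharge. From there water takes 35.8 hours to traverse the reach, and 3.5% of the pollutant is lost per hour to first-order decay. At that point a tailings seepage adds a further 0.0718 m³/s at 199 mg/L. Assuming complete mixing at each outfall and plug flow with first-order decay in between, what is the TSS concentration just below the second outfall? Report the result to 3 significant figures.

Mass balance: C = (0.4800·28.00 + 0.09370·322.0) / 0.5737 = 43.61/0.5737 = 76.02 mg/L; combined flow 0.5737 m³/s.
3.5%/h lost → k = −ln(1 − 0.035) = 0.03563 h⁻¹.
First-order decay: C = 76.02·exp(−k·t) = 76.02·0.2793 = 21.23 mg/L.
At the second outfall, C = (0.5737·21.23 + 0.07180·199.0) / (0.5737 + 0.07180) = 41.01 mg/L.

41.0 mg/L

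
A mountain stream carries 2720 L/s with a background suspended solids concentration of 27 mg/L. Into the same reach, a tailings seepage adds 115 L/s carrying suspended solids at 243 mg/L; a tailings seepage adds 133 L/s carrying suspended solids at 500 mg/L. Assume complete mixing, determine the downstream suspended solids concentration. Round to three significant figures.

After mixing, C = (2720·27.00 + 115.0·243.0 + 133.0·500.0) / 2968 = 167900/2968 = 56.57 mg/L.

56.6 mg/L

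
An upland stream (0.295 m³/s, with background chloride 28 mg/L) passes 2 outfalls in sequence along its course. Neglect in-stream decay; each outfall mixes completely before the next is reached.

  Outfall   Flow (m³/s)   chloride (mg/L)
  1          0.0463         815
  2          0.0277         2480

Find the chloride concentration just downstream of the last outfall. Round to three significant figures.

311 mg/L

Below outfall 1: Q → 0.3413 m³/s, C = (0.2950·28.00 + 0.04630·815.0)/0.3413 = 134.8 mg/L.
Below outfall 2: Q → 0.3690 m³/s, C = (0.3413·134.8 + 0.02770·2480)/0.3690 = 310.8 mg/L.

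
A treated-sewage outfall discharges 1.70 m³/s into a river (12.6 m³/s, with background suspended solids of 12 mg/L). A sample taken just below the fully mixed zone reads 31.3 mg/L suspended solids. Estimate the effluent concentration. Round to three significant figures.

174 mg/L

Mass balance: 12.60·12.00 + 1.700·Cₑ = 14.30·31.30
→ Cₑ = (14.30·31.30 − 12.60·12.00) / 1.700 = 174.3 mg/L.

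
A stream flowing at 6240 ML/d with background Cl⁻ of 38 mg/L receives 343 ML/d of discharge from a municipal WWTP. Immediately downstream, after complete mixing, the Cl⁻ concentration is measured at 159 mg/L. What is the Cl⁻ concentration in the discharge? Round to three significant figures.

2360 mg/L

Mass balance: 6240·38.00 + 343.0·Cₑ = 6583·159.0
→ Cₑ = (6583·159.0 − 6240·38.00) / 343.0 = 2360 mg/L.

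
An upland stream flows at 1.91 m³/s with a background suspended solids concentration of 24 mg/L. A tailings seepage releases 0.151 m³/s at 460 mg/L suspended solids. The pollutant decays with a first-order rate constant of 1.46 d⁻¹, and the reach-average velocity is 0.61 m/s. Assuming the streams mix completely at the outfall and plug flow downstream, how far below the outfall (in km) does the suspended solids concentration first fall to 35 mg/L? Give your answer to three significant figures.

16.9 km

Mass balance: C = (1.910·24.00 + 0.1510·460.0) / 2.061 = 115.3/2.061 = 55.94 mg/L.
Set 55.94·exp(−k·t) = 35 → t = ln(55.94/35)/k = 27750 s = 7.710 h.
Distance = v·t = 0.61·27750 = 16930 m = 16.93 km.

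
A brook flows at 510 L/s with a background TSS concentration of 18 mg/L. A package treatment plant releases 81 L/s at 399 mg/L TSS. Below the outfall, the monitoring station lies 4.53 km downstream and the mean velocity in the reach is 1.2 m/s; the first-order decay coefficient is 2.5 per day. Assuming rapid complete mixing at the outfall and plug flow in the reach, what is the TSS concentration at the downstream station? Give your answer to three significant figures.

63.0 mg/L

Mass balance: C = (510.0·18.00 + 81.00·399.0) / 591.0 = 41500/591.0 = 70.22 mg/L.
Travel time t = 4.53·1000 / 1.2 = 3775 s = 1.049 h.
After decay, C = 70.22 × e^(−kt) = 70.22 × 0.8965 = 62.95 mg/L.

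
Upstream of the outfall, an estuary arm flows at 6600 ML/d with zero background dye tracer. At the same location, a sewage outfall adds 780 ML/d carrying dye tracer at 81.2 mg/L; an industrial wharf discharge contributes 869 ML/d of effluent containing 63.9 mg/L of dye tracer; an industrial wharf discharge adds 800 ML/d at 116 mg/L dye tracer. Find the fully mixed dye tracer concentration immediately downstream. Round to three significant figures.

Mixed concentration C = ΣQC/ΣQ = (6600·0 + 780.0·81.20 + 869.0·63.90 + 800.0·116.0) / 9049 = 211700/9049 = 23.39 mg/L.

23.4 mg/L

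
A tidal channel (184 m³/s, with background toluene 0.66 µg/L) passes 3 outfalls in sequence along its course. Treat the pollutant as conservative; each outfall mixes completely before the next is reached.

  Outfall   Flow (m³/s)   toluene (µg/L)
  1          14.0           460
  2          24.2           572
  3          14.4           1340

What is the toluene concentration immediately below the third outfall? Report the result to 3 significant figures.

Below outfall 1: Q → 198.0 m³/s, C = (184.0·0.6600 + 14.00·460.0)/198.0 = 33.14 µg/L.
Below outfall 2: Q → 222.2 m³/s, C = (198.0·33.14 + 24.20·572.0)/222.2 = 91.83 µg/L.
Below outfall 3: Q → 236.6 m³/s, C = (222.2·91.83 + 14.40·1340)/236.6 = 167.8 µg/L.

168 µg/L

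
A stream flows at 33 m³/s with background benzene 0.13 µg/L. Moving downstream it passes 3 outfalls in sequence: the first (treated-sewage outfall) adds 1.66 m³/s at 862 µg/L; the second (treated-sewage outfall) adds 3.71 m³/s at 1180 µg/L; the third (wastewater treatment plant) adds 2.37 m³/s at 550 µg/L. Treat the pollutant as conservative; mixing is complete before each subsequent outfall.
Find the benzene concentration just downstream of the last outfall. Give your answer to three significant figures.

Below outfall 1: Q → 34.66 m³/s, C = (33.00·0.1300 + 1.660·862.0)/34.66 = 41.41 µg/L.
Below outfall 2: Q → 38.37 m³/s, C = (34.66·41.41 + 3.710·1180)/38.37 = 151.5 µg/L.
Below outfall 3: Q → 40.74 m³/s, C = (38.37·151.5 + 2.370·550.0)/40.74 = 174.7 µg/L.

175 µg/L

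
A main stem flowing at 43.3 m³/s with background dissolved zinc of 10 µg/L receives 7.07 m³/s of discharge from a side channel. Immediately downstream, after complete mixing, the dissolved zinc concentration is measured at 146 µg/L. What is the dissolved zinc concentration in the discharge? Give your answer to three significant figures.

Mass balance: 43.30·10.00 + 7.070·Cₑ = 50.37·146.0
→ Cₑ = (50.37·146.0 − 43.30·10.00) / 7.070 = 978.9 µg/L.

979 µg/L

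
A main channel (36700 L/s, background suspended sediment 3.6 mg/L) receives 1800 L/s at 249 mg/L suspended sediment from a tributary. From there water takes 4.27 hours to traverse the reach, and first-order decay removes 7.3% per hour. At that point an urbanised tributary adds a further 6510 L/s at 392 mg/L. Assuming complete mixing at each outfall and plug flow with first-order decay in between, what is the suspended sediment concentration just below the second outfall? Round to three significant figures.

Mass balance: C = (36700·3.600 + 1800·249.0) / 38500 = 580300/38500 = 15.07 mg/L; combined flow 38500 L/s.
7.3%/h lost → k = −ln(1 − 0.073) = 0.07580 h⁻¹.
After decay, C = 15.07 × e^(−kt) = 15.07 × 0.7235 = 10.91 mg/L.
Second outfall: C = (38500·10.91 + 6510·392.0)/45010 = 66.02 mg/L.

66.0 mg/L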